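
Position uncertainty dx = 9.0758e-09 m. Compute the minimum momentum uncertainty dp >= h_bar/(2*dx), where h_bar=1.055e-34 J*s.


dp = h_bar / (2 * dx)
= 1.055e-34 / (2 * 9.0758e-09)
= 1.055e-34 / 1.8152e-08
= 5.8122e-27 kg*m/s

5.8122e-27


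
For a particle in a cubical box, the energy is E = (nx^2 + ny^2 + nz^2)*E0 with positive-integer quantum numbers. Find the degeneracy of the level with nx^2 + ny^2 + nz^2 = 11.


Enumerate all (nx, ny, nz) with nx^2 + ny^2 + nz^2 = 11:
(1,1,3)
(1,3,1)
(3,1,1)
Total degeneracy = 3

3


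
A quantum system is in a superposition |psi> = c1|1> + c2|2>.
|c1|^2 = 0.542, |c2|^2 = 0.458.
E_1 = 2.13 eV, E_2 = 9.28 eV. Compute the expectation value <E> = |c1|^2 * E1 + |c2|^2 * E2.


<E> = |c1|^2 * E1 + |c2|^2 * E2
= 0.542 * 2.13 + 0.458 * 9.28
= 1.1545 + 4.2502
= 5.4047 eV

5.4047


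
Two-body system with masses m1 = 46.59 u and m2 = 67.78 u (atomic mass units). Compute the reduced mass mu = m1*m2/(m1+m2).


mu = m1 * m2 / (m1 + m2)
= 46.59 * 67.78 / (46.59 + 67.78)
= 3157.8702 / 114.37
= 27.611 u

27.611


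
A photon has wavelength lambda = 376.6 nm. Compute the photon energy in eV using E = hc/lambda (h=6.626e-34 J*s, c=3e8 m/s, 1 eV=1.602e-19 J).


E = hc / lambda
= (6.626e-34)(3e8) / (376.6e-9)
= 1.9878e-25 / 3.7660e-07
= 5.2783e-19 J
Converting to eV: 5.2783e-19 / 1.602e-19
= 3.2948 eV

3.2948


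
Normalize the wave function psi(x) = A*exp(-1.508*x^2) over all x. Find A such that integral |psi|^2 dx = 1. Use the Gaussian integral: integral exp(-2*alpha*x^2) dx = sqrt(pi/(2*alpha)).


integral |psi|^2 dx = A^2 * sqrt(pi/(2*alpha)) = 1
A^2 = sqrt(2*alpha/pi)
= sqrt(2 * 1.508 / pi)
= 0.979807
A = sqrt(0.979807)
= 0.9899

0.9899


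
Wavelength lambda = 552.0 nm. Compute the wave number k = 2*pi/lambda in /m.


k = 2 * pi / lambda
= 6.2832 / (552.0e-9)
= 6.2832 / 5.5200e-07
= 1.1383e+07 /m

1.1383e+07


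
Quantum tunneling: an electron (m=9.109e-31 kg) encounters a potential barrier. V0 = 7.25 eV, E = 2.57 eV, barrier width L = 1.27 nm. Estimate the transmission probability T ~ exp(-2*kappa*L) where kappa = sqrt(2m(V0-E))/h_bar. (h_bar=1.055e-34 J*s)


V0 - E = 4.68 eV = 7.4974e-19 J
kappa = sqrt(2 * m * (V0-E)) / h_bar
= sqrt(2 * 9.109e-31 * 7.4974e-19) / 1.055e-34
= 1.1078e+10 /m
2*kappa*L = 2 * 1.1078e+10 * 1.27e-9
= 28.1375
T = exp(-28.1375) = 6.026028e-13

6.026028e-13


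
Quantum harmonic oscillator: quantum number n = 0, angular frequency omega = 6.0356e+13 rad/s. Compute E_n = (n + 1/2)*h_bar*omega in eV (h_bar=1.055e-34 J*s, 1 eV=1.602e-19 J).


E = (n + 1/2) * h_bar * omega
= (0 + 0.5) * 1.055e-34 * 6.0356e+13
= 0.5 * 6.3676e-21
= 3.1838e-21 J
= 0.0199 eV

0.0199


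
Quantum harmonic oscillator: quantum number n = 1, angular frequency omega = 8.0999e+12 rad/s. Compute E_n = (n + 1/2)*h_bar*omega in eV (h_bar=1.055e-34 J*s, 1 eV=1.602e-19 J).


E = (n + 1/2) * h_bar * omega
= (1 + 0.5) * 1.055e-34 * 8.0999e+12
= 1.5 * 8.5454e-22
= 1.2818e-21 J
= 0.008 eV

0.008


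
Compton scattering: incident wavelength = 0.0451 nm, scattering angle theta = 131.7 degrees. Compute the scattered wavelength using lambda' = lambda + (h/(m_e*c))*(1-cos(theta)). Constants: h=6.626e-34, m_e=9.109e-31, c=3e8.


Compton wavelength: h/(m_e*c) = 2.4247e-12 m
d_lambda = 2.4247e-12 * (1 - cos(131.7 deg))
= 2.4247e-12 * 1.66523
= 4.0377e-12 m = 0.004038 nm
lambda' = 0.0451 + 0.004038
= 0.049138 nm

0.049138


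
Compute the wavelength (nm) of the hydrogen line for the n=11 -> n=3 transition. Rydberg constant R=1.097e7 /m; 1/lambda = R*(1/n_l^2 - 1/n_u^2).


1/lambda = R * (1/n_l^2 - 1/n_u^2)
= 1.097e7 * (1/3^2 - 1/11^2)
= 1.097e7 * (0.111111 - 0.008264)
= 1.097e7 * 0.102847
= 1.1282e+06 /m
lambda = 1 / 1.1282e+06 = 886.3459 nm

886.3459


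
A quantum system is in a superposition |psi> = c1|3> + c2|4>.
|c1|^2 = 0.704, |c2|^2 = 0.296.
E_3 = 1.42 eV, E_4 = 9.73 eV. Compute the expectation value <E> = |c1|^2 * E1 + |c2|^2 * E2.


<E> = |c1|^2 * E1 + |c2|^2 * E2
= 0.704 * 1.42 + 0.296 * 9.73
= 0.9997 + 2.8801
= 3.8798 eV

3.8798


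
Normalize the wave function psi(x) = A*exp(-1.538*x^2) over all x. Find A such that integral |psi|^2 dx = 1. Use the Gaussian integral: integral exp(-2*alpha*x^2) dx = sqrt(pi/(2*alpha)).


integral |psi|^2 dx = A^2 * sqrt(pi/(2*alpha)) = 1
A^2 = sqrt(2*alpha/pi)
= sqrt(2 * 1.538 / pi)
= 0.989506
A = sqrt(0.989506)
= 0.9947

0.9947


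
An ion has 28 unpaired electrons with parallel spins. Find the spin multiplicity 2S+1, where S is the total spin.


Total spin S = N * (1/2) = 28 * 0.5 = 14.0
Spin multiplicity = 2S + 1
= 2 * 14.0 + 1
= 29

29


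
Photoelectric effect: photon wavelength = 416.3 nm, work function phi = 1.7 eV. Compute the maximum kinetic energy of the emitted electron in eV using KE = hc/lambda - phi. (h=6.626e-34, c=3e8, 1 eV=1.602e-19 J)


E_photon = hc / lambda
= (6.626e-34)(3e8) / (416.3e-9)
= 4.7749e-19 J
= 2.9806 eV
KE = E_photon - phi
= 2.9806 - 1.7
= 1.2806 eV

1.2806


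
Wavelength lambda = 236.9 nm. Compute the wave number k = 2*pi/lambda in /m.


k = 2 * pi / lambda
= 6.2832 / (236.9e-9)
= 6.2832 / 2.3690e-07
= 2.6523e+07 /m

2.6523e+07


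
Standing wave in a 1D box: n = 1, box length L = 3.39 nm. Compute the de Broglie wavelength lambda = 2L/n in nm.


lambda = 2L / n
= 2 * 3.39 / 1
= 6.78 / 1
= 6.78 nm

6.78


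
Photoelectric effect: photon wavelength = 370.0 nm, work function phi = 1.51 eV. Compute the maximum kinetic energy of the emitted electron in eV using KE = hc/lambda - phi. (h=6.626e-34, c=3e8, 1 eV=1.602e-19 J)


E_photon = hc / lambda
= (6.626e-34)(3e8) / (370.0e-9)
= 5.3724e-19 J
= 3.3536 eV
KE = E_photon - phi
= 3.3536 - 1.51
= 1.8436 eV

1.8436


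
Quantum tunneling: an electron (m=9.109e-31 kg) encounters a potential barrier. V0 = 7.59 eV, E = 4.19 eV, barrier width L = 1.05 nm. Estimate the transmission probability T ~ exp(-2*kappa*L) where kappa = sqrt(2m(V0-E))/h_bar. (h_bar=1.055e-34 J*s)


V0 - E = 3.4 eV = 5.4468e-19 J
kappa = sqrt(2 * m * (V0-E)) / h_bar
= sqrt(2 * 9.109e-31 * 5.4468e-19) / 1.055e-34
= 9.4421e+09 /m
2*kappa*L = 2 * 9.4421e+09 * 1.05e-9
= 19.8284
T = exp(-19.8284) = 2.446982e-09

2.446982e-09


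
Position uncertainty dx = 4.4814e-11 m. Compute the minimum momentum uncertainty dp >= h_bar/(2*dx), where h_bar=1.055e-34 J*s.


dp = h_bar / (2 * dx)
= 1.055e-34 / (2 * 4.4814e-11)
= 1.055e-34 / 8.9628e-11
= 1.1771e-24 kg*m/s

1.1771e-24


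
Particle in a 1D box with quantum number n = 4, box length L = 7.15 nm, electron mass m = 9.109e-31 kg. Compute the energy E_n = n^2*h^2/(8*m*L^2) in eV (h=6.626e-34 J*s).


E = n^2 * h^2 / (8 * m * L^2)
= 4^2 * (6.626e-34)^2 / (8 * 9.109e-31 * (7.15e-9)^2)
= 16 * 4.3904e-67 / (8 * 9.109e-31 * 5.1123e-17)
= 1.8856e-20 J
= 0.1177 eV

0.1177


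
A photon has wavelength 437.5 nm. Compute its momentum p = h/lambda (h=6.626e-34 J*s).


p = h / lambda
= 6.626e-34 / (437.5e-9)
= 6.626e-34 / 4.3750e-07
= 1.5145e-27 kg*m/s

1.5145e-27


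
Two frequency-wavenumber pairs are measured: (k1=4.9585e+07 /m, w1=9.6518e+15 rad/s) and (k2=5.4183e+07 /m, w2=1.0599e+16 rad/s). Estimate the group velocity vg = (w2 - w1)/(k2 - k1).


vg = (w2 - w1) / (k2 - k1)
= (1.0599e+16 - 9.6518e+15) / (5.4183e+07 - 4.9585e+07)
= 9.4720e+14 / 4.5980e+06
= 2.0600e+08 m/s

2.0600e+08


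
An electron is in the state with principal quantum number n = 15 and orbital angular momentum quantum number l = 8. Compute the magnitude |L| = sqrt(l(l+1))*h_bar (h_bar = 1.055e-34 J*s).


L = sqrt(l*(l+1)) * h_bar
= sqrt(8 * 9) * 1.055e-34
= sqrt(72) * 1.055e-34
= 8.4853 * 1.055e-34
= 8.9520e-34 J*s

8.9520e-34


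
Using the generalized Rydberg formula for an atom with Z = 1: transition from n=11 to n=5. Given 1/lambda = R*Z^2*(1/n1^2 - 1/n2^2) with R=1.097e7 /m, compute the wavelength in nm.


1/lambda = R * Z^2 * (1/n1^2 - 1/n2^2)
= 1.097e7 * 1^2 * (1/5^2 - 1/11^2)
= 1.097e7 * 1 * (0.04 - 0.008264)
= 3.4814e+05 /m
lambda = 1 / 3.4814e+05
= 2872.4172 nm

2872.4172


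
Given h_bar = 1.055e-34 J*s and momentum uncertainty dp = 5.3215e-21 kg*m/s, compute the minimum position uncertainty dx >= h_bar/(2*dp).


dx = h_bar / (2 * dp)
= 1.055e-34 / (2 * 5.3215e-21)
= 1.055e-34 / 1.0643e-20
= 9.9126e-15 m

9.9126e-15


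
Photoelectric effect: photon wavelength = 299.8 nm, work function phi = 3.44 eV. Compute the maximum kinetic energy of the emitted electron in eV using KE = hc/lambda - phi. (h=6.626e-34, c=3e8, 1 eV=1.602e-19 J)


E_photon = hc / lambda
= (6.626e-34)(3e8) / (299.8e-9)
= 6.6304e-19 J
= 4.1388 eV
KE = E_photon - phi
= 4.1388 - 3.44
= 0.6988 eV

0.6988


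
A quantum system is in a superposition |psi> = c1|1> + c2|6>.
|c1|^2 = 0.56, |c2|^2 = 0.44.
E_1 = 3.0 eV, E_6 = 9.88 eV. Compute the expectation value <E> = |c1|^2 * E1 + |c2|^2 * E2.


<E> = |c1|^2 * E1 + |c2|^2 * E2
= 0.56 * 3.0 + 0.44 * 9.88
= 1.68 + 4.3472
= 6.0272 eV

6.0272


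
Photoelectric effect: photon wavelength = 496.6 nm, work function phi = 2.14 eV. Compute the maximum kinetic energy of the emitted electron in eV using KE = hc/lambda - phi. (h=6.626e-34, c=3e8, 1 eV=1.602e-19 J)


E_photon = hc / lambda
= (6.626e-34)(3e8) / (496.6e-9)
= 4.0028e-19 J
= 2.4986 eV
KE = E_photon - phi
= 2.4986 - 2.14
= 0.3586 eV

0.3586


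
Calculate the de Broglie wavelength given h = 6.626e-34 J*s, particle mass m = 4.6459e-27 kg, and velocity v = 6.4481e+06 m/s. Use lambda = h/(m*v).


lambda = h / (m * v)
= 6.626e-34 / (4.6459e-27 * 6.4481e+06)
= 6.626e-34 / 2.9957e-20
= 2.2118e-14 m

2.2118e-14


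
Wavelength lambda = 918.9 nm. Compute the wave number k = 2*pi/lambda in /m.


k = 2 * pi / lambda
= 6.2832 / (918.9e-9)
= 6.2832 / 9.1890e-07
= 6.8377e+06 /m

6.8377e+06


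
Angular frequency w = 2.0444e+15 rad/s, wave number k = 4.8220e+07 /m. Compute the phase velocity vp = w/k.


vp = w / k
= 2.0444e+15 / 4.8220e+07
= 4.2397e+07 m/s

4.2397e+07


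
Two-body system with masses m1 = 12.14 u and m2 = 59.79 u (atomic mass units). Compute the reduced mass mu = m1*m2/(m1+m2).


mu = m1 * m2 / (m1 + m2)
= 12.14 * 59.79 / (12.14 + 59.79)
= 725.8506 / 71.93
= 10.0911 u

10.0911


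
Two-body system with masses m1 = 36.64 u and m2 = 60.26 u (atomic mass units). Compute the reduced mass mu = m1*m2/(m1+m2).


mu = m1 * m2 / (m1 + m2)
= 36.64 * 60.26 / (36.64 + 60.26)
= 2207.9264 / 96.9
= 22.7856 u

22.7856


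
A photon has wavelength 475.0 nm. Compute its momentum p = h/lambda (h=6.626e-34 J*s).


p = h / lambda
= 6.626e-34 / (475.0e-9)
= 6.626e-34 / 4.7500e-07
= 1.3949e-27 kg*m/s

1.3949e-27


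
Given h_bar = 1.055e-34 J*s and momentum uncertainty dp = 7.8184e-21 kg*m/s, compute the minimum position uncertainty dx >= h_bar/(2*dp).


dx = h_bar / (2 * dp)
= 1.055e-34 / (2 * 7.8184e-21)
= 1.055e-34 / 1.5637e-20
= 6.7469e-15 m

6.7469e-15


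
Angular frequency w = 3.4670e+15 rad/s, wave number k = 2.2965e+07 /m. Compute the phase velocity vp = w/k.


vp = w / k
= 3.4670e+15 / 2.2965e+07
= 1.5097e+08 m/s

1.5097e+08


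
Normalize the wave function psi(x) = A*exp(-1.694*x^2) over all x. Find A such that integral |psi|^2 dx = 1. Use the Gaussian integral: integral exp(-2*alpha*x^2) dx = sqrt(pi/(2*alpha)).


integral |psi|^2 dx = A^2 * sqrt(pi/(2*alpha)) = 1
A^2 = sqrt(2*alpha/pi)
= sqrt(2 * 1.694 / pi)
= 1.038477
A = sqrt(1.038477)
= 1.0191

1.0191


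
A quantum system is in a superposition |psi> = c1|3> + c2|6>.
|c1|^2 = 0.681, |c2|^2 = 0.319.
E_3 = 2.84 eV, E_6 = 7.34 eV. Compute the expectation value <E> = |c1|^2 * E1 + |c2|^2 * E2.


<E> = |c1|^2 * E1 + |c2|^2 * E2
= 0.681 * 2.84 + 0.319 * 7.34
= 1.934 + 2.3415
= 4.2755 eV

4.2755


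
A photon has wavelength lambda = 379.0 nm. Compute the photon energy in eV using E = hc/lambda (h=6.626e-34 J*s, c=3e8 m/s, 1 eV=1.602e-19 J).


E = hc / lambda
= (6.626e-34)(3e8) / (379.0e-9)
= 1.9878e-25 / 3.7900e-07
= 5.2449e-19 J
Converting to eV: 5.2449e-19 / 1.602e-19
= 3.2739 eV

3.2739


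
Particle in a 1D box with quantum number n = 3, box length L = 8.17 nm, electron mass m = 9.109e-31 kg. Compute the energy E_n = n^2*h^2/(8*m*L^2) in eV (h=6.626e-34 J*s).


E = n^2 * h^2 / (8 * m * L^2)
= 3^2 * (6.626e-34)^2 / (8 * 9.109e-31 * (8.17e-9)^2)
= 9 * 4.3904e-67 / (8 * 9.109e-31 * 6.6749e-17)
= 8.1235e-21 J
= 0.0507 eV

0.0507


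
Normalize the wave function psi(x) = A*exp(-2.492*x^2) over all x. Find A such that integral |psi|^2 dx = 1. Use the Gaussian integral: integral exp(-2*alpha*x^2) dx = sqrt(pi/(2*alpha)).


integral |psi|^2 dx = A^2 * sqrt(pi/(2*alpha)) = 1
A^2 = sqrt(2*alpha/pi)
= sqrt(2 * 2.492 / pi)
= 1.259546
A = sqrt(1.259546)
= 1.1223

1.1223


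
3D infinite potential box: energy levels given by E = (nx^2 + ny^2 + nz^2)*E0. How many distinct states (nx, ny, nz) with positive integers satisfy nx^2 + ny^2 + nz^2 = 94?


Enumerate all (nx, ny, nz) with nx^2 + ny^2 + nz^2 = 94:
(2,3,9)
(2,9,3)
(3,2,9)
(3,6,7)
(3,7,6)
(3,9,2)
(6,3,7)
(6,7,3)
(7,3,6)
(7,6,3)
(9,2,3)
(9,3,2)
Total degeneracy = 12

12


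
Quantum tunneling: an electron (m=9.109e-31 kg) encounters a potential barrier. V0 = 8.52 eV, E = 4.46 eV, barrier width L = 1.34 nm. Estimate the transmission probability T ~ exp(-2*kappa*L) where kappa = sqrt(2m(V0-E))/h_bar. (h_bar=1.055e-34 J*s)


V0 - E = 4.06 eV = 6.5041e-19 J
kappa = sqrt(2 * m * (V0-E)) / h_bar
= sqrt(2 * 9.109e-31 * 6.5041e-19) / 1.055e-34
= 1.0318e+10 /m
2*kappa*L = 2 * 1.0318e+10 * 1.34e-9
= 27.652
T = exp(-27.652) = 9.792142e-13

9.792142e-13


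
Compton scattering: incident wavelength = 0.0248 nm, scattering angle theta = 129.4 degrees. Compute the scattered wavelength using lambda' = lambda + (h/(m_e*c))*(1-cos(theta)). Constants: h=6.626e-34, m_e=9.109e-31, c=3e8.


Compton wavelength: h/(m_e*c) = 2.4247e-12 m
d_lambda = 2.4247e-12 * (1 - cos(129.4 deg))
= 2.4247e-12 * 1.634731
= 3.9637e-12 m = 0.003964 nm
lambda' = 0.0248 + 0.003964
= 0.028764 nm

0.028764


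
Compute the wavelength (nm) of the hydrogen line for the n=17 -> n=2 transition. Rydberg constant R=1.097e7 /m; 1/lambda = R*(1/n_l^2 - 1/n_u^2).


1/lambda = R * (1/n_l^2 - 1/n_u^2)
= 1.097e7 * (1/2^2 - 1/17^2)
= 1.097e7 * (0.25 - 0.00346)
= 1.097e7 * 0.24654
= 2.7045e+06 /m
lambda = 1 / 2.7045e+06 = 369.7484 nm

369.7484


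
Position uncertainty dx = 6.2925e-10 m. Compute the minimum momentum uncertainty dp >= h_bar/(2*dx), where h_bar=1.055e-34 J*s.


dp = h_bar / (2 * dx)
= 1.055e-34 / (2 * 6.2925e-10)
= 1.055e-34 / 1.2585e-09
= 8.3830e-26 kg*m/s

8.3830e-26


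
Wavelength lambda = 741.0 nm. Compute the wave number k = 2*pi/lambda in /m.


k = 2 * pi / lambda
= 6.2832 / (741.0e-9)
= 6.2832 / 7.4100e-07
= 8.4793e+06 /m

8.4793e+06


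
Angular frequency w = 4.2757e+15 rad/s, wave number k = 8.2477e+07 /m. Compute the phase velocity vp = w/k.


vp = w / k
= 4.2757e+15 / 8.2477e+07
= 5.1841e+07 m/s

5.1841e+07


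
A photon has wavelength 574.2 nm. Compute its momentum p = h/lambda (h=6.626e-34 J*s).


p = h / lambda
= 6.626e-34 / (574.2e-9)
= 6.626e-34 / 5.7420e-07
= 1.1540e-27 kg*m/s

1.1540e-27


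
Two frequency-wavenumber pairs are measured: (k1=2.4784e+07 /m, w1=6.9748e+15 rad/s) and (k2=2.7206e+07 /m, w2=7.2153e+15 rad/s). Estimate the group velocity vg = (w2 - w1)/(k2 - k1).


vg = (w2 - w1) / (k2 - k1)
= (7.2153e+15 - 6.9748e+15) / (2.7206e+07 - 2.4784e+07)
= 2.4050e+14 / 2.4220e+06
= 9.9298e+07 m/s

9.9298e+07


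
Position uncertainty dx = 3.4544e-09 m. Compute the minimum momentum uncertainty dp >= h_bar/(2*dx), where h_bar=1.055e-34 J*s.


dp = h_bar / (2 * dx)
= 1.055e-34 / (2 * 3.4544e-09)
= 1.055e-34 / 6.9088e-09
= 1.5270e-26 kg*m/s

1.5270e-26


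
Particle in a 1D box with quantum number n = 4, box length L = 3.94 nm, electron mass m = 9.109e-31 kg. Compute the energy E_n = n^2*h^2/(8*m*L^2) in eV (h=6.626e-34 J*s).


E = n^2 * h^2 / (8 * m * L^2)
= 4^2 * (6.626e-34)^2 / (8 * 9.109e-31 * (3.94e-9)^2)
= 16 * 4.3904e-67 / (8 * 9.109e-31 * 1.5524e-17)
= 6.2097e-20 J
= 0.3876 eV

0.3876


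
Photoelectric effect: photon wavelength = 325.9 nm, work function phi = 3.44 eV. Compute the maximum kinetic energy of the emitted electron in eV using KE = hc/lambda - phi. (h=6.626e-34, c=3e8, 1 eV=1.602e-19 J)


E_photon = hc / lambda
= (6.626e-34)(3e8) / (325.9e-9)
= 6.0994e-19 J
= 3.8074 eV
KE = E_photon - phi
= 3.8074 - 3.44
= 0.3674 eV

0.3674


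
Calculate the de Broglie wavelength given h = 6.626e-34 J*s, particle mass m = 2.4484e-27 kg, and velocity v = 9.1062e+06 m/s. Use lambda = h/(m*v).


lambda = h / (m * v)
= 6.626e-34 / (2.4484e-27 * 9.1062e+06)
= 6.626e-34 / 2.2296e-20
= 2.9719e-14 m

2.9719e-14


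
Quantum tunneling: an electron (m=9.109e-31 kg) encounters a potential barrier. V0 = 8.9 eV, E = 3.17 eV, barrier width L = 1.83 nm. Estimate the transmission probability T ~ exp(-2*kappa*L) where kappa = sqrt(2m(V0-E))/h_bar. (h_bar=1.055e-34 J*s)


V0 - E = 5.73 eV = 9.1795e-19 J
kappa = sqrt(2 * m * (V0-E)) / h_bar
= sqrt(2 * 9.109e-31 * 9.1795e-19) / 1.055e-34
= 1.2258e+10 /m
2*kappa*L = 2 * 1.2258e+10 * 1.83e-9
= 44.8629
T = exp(-44.8629) = 3.283078e-20

3.283078e-20


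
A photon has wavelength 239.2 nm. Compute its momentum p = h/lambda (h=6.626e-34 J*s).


p = h / lambda
= 6.626e-34 / (239.2e-9)
= 6.626e-34 / 2.3920e-07
= 2.7701e-27 kg*m/s

2.7701e-27


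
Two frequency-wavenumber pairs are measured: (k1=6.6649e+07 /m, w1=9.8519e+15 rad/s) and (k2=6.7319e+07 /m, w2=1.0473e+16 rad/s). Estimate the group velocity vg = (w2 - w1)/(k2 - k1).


vg = (w2 - w1) / (k2 - k1)
= (1.0473e+16 - 9.8519e+15) / (6.7319e+07 - 6.6649e+07)
= 6.2110e+14 / 6.7000e+05
= 9.2701e+08 m/s

9.2701e+08


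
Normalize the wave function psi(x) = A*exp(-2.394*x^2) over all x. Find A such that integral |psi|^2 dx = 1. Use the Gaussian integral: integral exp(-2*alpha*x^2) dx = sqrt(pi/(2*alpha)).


integral |psi|^2 dx = A^2 * sqrt(pi/(2*alpha)) = 1
A^2 = sqrt(2*alpha/pi)
= sqrt(2 * 2.394 / pi)
= 1.234531
A = sqrt(1.234531)
= 1.1111

1.1111


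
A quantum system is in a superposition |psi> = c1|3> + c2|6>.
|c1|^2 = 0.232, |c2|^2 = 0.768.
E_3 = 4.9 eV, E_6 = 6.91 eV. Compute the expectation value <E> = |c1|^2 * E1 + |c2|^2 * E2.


<E> = |c1|^2 * E1 + |c2|^2 * E2
= 0.232 * 4.9 + 0.768 * 6.91
= 1.1368 + 5.3069
= 6.4437 eV

6.4437


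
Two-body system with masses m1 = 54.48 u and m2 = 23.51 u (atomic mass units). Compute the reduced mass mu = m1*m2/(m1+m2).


mu = m1 * m2 / (m1 + m2)
= 54.48 * 23.51 / (54.48 + 23.51)
= 1280.8248 / 77.99
= 16.4229 u

16.4229


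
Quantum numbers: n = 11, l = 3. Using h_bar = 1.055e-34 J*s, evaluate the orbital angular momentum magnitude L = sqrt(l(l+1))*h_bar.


L = sqrt(l*(l+1)) * h_bar
= sqrt(3 * 4) * 1.055e-34
= sqrt(12) * 1.055e-34
= 3.4641 * 1.055e-34
= 3.6546e-34 J*s

3.6546e-34


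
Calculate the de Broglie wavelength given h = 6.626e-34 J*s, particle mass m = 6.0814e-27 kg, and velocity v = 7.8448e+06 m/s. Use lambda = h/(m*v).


lambda = h / (m * v)
= 6.626e-34 / (6.0814e-27 * 7.8448e+06)
= 6.626e-34 / 4.7707e-20
= 1.3889e-14 m

1.3889e-14


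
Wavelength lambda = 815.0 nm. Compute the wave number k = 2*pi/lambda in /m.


k = 2 * pi / lambda
= 6.2832 / (815.0e-9)
= 6.2832 / 8.1500e-07
= 7.7094e+06 /m

7.7094e+06


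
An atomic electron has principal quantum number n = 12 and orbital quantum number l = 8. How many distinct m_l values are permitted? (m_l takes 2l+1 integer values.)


m_l ranges from -l to +l in integer steps
So m_l goes from -8 to +8
Count = 2l + 1 = 2*8 + 1
= 17

17


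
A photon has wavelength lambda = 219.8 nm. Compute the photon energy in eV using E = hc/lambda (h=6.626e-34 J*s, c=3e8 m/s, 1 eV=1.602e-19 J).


E = hc / lambda
= (6.626e-34)(3e8) / (219.8e-9)
= 1.9878e-25 / 2.1980e-07
= 9.0437e-19 J
Converting to eV: 9.0437e-19 / 1.602e-19
= 5.6452 eV

5.6452


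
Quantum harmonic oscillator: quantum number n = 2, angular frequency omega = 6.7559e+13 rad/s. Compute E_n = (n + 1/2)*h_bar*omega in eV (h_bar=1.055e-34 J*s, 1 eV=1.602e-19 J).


E = (n + 1/2) * h_bar * omega
= (2 + 0.5) * 1.055e-34 * 6.7559e+13
= 2.5 * 7.1275e-21
= 1.7819e-20 J
= 0.1112 eV

0.1112


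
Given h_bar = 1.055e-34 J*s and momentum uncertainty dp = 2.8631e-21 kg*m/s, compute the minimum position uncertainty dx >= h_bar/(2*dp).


dx = h_bar / (2 * dp)
= 1.055e-34 / (2 * 2.8631e-21)
= 1.055e-34 / 5.7262e-21
= 1.8424e-14 m

1.8424e-14


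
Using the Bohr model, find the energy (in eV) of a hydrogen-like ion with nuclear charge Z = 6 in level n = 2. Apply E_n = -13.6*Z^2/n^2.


E_n = -13.6 * Z^2 / n^2
= -13.6 * 6^2 / 2^2
= -13.6 * 36 / 4
= -122.4 eV

-122.4


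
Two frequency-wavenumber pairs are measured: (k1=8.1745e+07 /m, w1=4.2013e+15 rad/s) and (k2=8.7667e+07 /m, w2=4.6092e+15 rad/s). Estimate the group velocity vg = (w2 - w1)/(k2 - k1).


vg = (w2 - w1) / (k2 - k1)
= (4.6092e+15 - 4.2013e+15) / (8.7667e+07 - 8.1745e+07)
= 4.0790e+14 / 5.9220e+06
= 6.8879e+07 m/s

6.8879e+07


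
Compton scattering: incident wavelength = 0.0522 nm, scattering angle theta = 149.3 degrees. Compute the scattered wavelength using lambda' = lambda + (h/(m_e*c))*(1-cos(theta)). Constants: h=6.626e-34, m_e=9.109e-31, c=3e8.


Compton wavelength: h/(m_e*c) = 2.4247e-12 m
d_lambda = 2.4247e-12 * (1 - cos(149.3 deg))
= 2.4247e-12 * 1.859852
= 4.5096e-12 m = 0.00451 nm
lambda' = 0.0522 + 0.00451
= 0.05671 nm

0.05671


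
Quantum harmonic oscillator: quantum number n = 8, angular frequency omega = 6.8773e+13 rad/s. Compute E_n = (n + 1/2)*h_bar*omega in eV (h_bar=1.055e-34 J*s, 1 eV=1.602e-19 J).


E = (n + 1/2) * h_bar * omega
= (8 + 0.5) * 1.055e-34 * 6.8773e+13
= 8.5 * 7.2556e-21
= 6.1672e-20 J
= 0.385 eV

0.385


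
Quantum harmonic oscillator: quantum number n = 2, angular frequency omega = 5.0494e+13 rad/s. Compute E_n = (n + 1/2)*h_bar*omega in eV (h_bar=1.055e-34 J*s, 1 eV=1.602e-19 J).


E = (n + 1/2) * h_bar * omega
= (2 + 0.5) * 1.055e-34 * 5.0494e+13
= 2.5 * 5.3271e-21
= 1.3318e-20 J
= 0.0831 eV

0.0831


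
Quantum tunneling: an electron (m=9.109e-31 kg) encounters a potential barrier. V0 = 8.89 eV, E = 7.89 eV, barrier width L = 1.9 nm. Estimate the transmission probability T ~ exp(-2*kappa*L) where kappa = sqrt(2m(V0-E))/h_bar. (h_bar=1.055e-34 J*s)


V0 - E = 1.0 eV = 1.6020e-19 J
kappa = sqrt(2 * m * (V0-E)) / h_bar
= sqrt(2 * 9.109e-31 * 1.6020e-19) / 1.055e-34
= 5.1207e+09 /m
2*kappa*L = 2 * 5.1207e+09 * 1.9e-9
= 19.4587
T = exp(-19.4587) = 3.541726e-09

3.541726e-09


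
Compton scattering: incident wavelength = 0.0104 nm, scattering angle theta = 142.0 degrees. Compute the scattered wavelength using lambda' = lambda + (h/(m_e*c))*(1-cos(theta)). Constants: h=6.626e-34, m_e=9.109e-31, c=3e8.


Compton wavelength: h/(m_e*c) = 2.4247e-12 m
d_lambda = 2.4247e-12 * (1 - cos(142.0 deg))
= 2.4247e-12 * 1.788011
= 4.3354e-12 m = 0.004335 nm
lambda' = 0.0104 + 0.004335
= 0.014735 nm

0.014735


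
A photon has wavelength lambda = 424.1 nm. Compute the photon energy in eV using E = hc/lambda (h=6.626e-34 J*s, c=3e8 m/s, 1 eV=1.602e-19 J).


E = hc / lambda
= (6.626e-34)(3e8) / (424.1e-9)
= 1.9878e-25 / 4.2410e-07
= 4.6871e-19 J
Converting to eV: 4.6871e-19 / 1.602e-19
= 2.9258 eV

2.9258


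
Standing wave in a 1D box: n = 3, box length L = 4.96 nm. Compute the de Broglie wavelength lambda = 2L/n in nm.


lambda = 2L / n
= 2 * 4.96 / 3
= 9.92 / 3
= 3.3067 nm

3.3067


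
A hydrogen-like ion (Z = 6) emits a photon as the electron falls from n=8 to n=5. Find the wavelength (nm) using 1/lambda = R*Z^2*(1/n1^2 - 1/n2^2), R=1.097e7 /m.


1/lambda = R * Z^2 * (1/n1^2 - 1/n2^2)
= 1.097e7 * 6^2 * (1/5^2 - 1/8^2)
= 1.097e7 * 36 * (0.04 - 0.015625)
= 9.6262e+06 /m
lambda = 1 / 9.6262e+06
= 103.8834 nm

103.8834


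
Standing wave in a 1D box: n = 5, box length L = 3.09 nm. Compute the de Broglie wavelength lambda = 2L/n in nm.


lambda = 2L / n
= 2 * 3.09 / 5
= 6.18 / 5
= 1.236 nm

1.236


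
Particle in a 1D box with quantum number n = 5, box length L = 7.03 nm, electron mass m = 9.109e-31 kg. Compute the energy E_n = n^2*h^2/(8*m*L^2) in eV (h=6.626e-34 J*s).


E = n^2 * h^2 / (8 * m * L^2)
= 5^2 * (6.626e-34)^2 / (8 * 9.109e-31 * (7.03e-9)^2)
= 25 * 4.3904e-67 / (8 * 9.109e-31 * 4.9421e-17)
= 3.0477e-20 J
= 0.1902 eV

0.1902


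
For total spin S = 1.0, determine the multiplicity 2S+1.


Spin multiplicity = 2S + 1
= 2 * 1.0 + 1
= 2.0 + 1
= 3

3


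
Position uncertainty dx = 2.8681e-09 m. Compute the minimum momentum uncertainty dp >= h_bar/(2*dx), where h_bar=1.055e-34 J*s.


dp = h_bar / (2 * dx)
= 1.055e-34 / (2 * 2.8681e-09)
= 1.055e-34 / 5.7362e-09
= 1.8392e-26 kg*m/s

1.8392e-26


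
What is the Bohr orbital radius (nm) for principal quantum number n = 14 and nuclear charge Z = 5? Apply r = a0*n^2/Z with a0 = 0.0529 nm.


r = a0 * n^2 / Z
= 0.0529 * 14^2 / 5
= 0.0529 * 196 / 5
= 2.0737 nm

2.0737


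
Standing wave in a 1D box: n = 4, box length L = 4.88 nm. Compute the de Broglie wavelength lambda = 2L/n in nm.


lambda = 2L / n
= 2 * 4.88 / 4
= 9.76 / 4
= 2.44 nm

2.44


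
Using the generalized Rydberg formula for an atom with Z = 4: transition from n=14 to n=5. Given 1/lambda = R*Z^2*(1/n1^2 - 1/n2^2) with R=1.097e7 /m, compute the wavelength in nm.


1/lambda = R * Z^2 * (1/n1^2 - 1/n2^2)
= 1.097e7 * 4^2 * (1/5^2 - 1/14^2)
= 1.097e7 * 16 * (0.04 - 0.005102)
= 6.1253e+06 /m
lambda = 1 / 6.1253e+06
= 163.2576 nm

163.2576


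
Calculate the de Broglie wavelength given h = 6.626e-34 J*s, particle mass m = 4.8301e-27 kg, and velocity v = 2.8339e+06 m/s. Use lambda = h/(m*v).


lambda = h / (m * v)
= 6.626e-34 / (4.8301e-27 * 2.8339e+06)
= 6.626e-34 / 1.3688e-20
= 4.8407e-14 m

4.8407e-14


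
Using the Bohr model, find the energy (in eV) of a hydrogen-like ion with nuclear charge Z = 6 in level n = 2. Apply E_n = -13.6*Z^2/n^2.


E_n = -13.6 * Z^2 / n^2
= -13.6 * 6^2 / 2^2
= -13.6 * 36 / 4
= -122.4 eV

-122.4


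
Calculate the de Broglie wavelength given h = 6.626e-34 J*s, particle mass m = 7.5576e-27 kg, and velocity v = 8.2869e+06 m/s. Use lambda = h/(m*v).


lambda = h / (m * v)
= 6.626e-34 / (7.5576e-27 * 8.2869e+06)
= 6.626e-34 / 6.2629e-20
= 1.0580e-14 m

1.0580e-14


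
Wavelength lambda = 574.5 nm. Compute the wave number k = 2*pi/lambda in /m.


k = 2 * pi / lambda
= 6.2832 / (574.5e-9)
= 6.2832 / 5.7450e-07
= 1.0937e+07 /m

1.0937e+07


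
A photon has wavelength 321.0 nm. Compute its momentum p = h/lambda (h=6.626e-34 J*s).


p = h / lambda
= 6.626e-34 / (321.0e-9)
= 6.626e-34 / 3.2100e-07
= 2.0642e-27 kg*m/s

2.0642e-27


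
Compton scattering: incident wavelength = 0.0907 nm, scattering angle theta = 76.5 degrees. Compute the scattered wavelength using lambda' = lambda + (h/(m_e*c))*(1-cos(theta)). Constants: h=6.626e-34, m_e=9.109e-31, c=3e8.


Compton wavelength: h/(m_e*c) = 2.4247e-12 m
d_lambda = 2.4247e-12 * (1 - cos(76.5 deg))
= 2.4247e-12 * 0.766555
= 1.8587e-12 m = 0.001859 nm
lambda' = 0.0907 + 0.001859
= 0.092559 nm

0.092559


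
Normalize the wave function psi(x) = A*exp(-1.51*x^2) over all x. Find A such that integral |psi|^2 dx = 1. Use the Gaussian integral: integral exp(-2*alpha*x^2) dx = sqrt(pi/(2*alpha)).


integral |psi|^2 dx = A^2 * sqrt(pi/(2*alpha)) = 1
A^2 = sqrt(2*alpha/pi)
= sqrt(2 * 1.51 / pi)
= 0.980457
A = sqrt(0.980457)
= 0.9902

0.9902


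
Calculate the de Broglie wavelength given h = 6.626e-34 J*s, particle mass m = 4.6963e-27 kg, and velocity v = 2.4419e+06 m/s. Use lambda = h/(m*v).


lambda = h / (m * v)
= 6.626e-34 / (4.6963e-27 * 2.4419e+06)
= 6.626e-34 / 1.1468e-20
= 5.7779e-14 m

5.7779e-14


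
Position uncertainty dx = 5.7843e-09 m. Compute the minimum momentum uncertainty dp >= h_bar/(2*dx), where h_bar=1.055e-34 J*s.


dp = h_bar / (2 * dx)
= 1.055e-34 / (2 * 5.7843e-09)
= 1.055e-34 / 1.1569e-08
= 9.1195e-27 kg*m/s

9.1195e-27


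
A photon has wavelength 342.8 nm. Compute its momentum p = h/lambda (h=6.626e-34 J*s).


p = h / lambda
= 6.626e-34 / (342.8e-9)
= 6.626e-34 / 3.4280e-07
= 1.9329e-27 kg*m/s

1.9329e-27


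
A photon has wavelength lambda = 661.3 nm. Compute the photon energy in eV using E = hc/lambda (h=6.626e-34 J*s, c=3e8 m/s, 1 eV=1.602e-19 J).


E = hc / lambda
= (6.626e-34)(3e8) / (661.3e-9)
= 1.9878e-25 / 6.6130e-07
= 3.0059e-19 J
Converting to eV: 3.0059e-19 / 1.602e-19
= 1.8763 eV

1.8763


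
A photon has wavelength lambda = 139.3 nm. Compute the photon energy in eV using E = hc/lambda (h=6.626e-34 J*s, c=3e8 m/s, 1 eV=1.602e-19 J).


E = hc / lambda
= (6.626e-34)(3e8) / (139.3e-9)
= 1.9878e-25 / 1.3930e-07
= 1.4270e-18 J
Converting to eV: 1.4270e-18 / 1.602e-19
= 8.9076 eV

8.9076


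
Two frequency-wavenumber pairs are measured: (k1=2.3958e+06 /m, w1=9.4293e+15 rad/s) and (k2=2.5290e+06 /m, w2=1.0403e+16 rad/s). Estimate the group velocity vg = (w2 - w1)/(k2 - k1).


vg = (w2 - w1) / (k2 - k1)
= (1.0403e+16 - 9.4293e+15) / (2.5290e+06 - 2.3958e+06)
= 9.7370e+14 / 1.3320e+05
= 7.3101e+09 m/s

7.3101e+09


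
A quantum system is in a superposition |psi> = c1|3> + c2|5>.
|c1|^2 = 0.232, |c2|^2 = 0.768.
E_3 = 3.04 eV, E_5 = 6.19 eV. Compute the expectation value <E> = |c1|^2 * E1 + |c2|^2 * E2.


<E> = |c1|^2 * E1 + |c2|^2 * E2
= 0.232 * 3.04 + 0.768 * 6.19
= 0.7053 + 4.7539
= 5.4592 eV

5.4592


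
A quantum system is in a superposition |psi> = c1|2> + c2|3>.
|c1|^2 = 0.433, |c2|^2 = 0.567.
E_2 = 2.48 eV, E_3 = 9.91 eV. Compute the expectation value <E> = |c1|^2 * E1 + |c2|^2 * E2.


<E> = |c1|^2 * E1 + |c2|^2 * E2
= 0.433 * 2.48 + 0.567 * 9.91
= 1.0738 + 5.619
= 6.6928 eV

6.6928


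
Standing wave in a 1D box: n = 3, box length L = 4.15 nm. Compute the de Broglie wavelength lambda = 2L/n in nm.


lambda = 2L / n
= 2 * 4.15 / 3
= 8.3 / 3
= 2.7667 nm

2.7667


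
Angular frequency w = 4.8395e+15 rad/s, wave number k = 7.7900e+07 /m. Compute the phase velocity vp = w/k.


vp = w / k
= 4.8395e+15 / 7.7900e+07
= 6.2125e+07 m/s

6.2125e+07


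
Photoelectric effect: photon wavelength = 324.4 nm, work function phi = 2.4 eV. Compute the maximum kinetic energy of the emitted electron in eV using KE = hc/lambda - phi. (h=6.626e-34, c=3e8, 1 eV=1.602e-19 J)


E_photon = hc / lambda
= (6.626e-34)(3e8) / (324.4e-9)
= 6.1276e-19 J
= 3.825 eV
KE = E_photon - phi
= 3.825 - 2.4
= 1.425 eV

1.425


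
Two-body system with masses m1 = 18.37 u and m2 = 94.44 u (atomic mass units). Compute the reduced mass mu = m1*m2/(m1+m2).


mu = m1 * m2 / (m1 + m2)
= 18.37 * 94.44 / (18.37 + 94.44)
= 1734.8628 / 112.81
= 15.3786 u

15.3786


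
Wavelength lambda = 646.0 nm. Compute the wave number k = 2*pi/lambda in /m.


k = 2 * pi / lambda
= 6.2832 / (646.0e-9)
= 6.2832 / 6.4600e-07
= 9.7263e+06 /m

9.7263e+06


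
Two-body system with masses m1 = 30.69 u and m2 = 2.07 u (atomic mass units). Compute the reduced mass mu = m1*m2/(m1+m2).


mu = m1 * m2 / (m1 + m2)
= 30.69 * 2.07 / (30.69 + 2.07)
= 63.5283 / 32.76
= 1.9392 u

1.9392


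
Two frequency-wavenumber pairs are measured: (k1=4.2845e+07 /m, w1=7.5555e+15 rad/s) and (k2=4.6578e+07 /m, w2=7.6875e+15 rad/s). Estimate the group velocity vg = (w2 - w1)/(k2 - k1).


vg = (w2 - w1) / (k2 - k1)
= (7.6875e+15 - 7.5555e+15) / (4.6578e+07 - 4.2845e+07)
= 1.3200e+14 / 3.7330e+06
= 3.5360e+07 m/s

3.5360e+07


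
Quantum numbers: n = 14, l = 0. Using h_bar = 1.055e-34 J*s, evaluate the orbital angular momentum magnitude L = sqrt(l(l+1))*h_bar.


L = sqrt(l*(l+1)) * h_bar
= sqrt(0 * 1) * 1.055e-34
= sqrt(0) * 1.055e-34
= 0.0 * 1.055e-34
= 0.0000e+00 J*s

0.0000e+00


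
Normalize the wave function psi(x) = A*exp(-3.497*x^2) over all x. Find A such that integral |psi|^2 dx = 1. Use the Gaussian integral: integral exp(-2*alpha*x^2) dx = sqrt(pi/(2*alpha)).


integral |psi|^2 dx = A^2 * sqrt(pi/(2*alpha)) = 1
A^2 = sqrt(2*alpha/pi)
= sqrt(2 * 3.497 / pi)
= 1.492065
A = sqrt(1.492065)
= 1.2215

1.2215


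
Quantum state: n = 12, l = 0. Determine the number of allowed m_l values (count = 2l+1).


m_l ranges from -l to +l in integer steps
So m_l goes from -0 to +0
Count = 2l + 1 = 2*0 + 1
= 1

1


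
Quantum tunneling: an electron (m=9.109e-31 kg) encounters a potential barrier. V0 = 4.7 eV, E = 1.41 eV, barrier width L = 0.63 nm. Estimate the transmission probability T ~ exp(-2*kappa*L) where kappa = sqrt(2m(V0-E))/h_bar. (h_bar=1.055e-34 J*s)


V0 - E = 3.29 eV = 5.2706e-19 J
kappa = sqrt(2 * m * (V0-E)) / h_bar
= sqrt(2 * 9.109e-31 * 5.2706e-19) / 1.055e-34
= 9.2881e+09 /m
2*kappa*L = 2 * 9.2881e+09 * 0.63e-9
= 11.703
T = exp(-11.703) = 8.268878e-06

8.268878e-06


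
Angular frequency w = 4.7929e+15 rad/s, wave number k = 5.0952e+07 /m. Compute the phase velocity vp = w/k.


vp = w / k
= 4.7929e+15 / 5.0952e+07
= 9.4067e+07 m/s

9.4067e+07


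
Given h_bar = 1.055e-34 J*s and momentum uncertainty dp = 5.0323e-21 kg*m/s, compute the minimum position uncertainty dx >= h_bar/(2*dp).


dx = h_bar / (2 * dp)
= 1.055e-34 / (2 * 5.0323e-21)
= 1.055e-34 / 1.0065e-20
= 1.0482e-14 m

1.0482e-14


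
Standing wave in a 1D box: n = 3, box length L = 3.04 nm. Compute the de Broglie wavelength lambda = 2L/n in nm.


lambda = 2L / n
= 2 * 3.04 / 3
= 6.08 / 3
= 2.0267 nm

2.0267


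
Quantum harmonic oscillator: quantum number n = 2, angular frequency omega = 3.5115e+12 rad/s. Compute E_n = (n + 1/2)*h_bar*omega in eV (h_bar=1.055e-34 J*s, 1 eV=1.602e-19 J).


E = (n + 1/2) * h_bar * omega
= (2 + 0.5) * 1.055e-34 * 3.5115e+12
= 2.5 * 3.7046e-22
= 9.2616e-22 J
= 0.0058 eV

0.0058


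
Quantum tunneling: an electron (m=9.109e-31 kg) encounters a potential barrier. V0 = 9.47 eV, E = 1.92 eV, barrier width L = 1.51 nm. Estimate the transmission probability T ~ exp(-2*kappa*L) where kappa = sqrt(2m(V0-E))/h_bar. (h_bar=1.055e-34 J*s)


V0 - E = 7.55 eV = 1.2095e-18 J
kappa = sqrt(2 * m * (V0-E)) / h_bar
= sqrt(2 * 9.109e-31 * 1.2095e-18) / 1.055e-34
= 1.4070e+10 /m
2*kappa*L = 2 * 1.4070e+10 * 1.51e-9
= 42.4922
T = exp(-42.4922) = 3.514449e-19

3.514449e-19


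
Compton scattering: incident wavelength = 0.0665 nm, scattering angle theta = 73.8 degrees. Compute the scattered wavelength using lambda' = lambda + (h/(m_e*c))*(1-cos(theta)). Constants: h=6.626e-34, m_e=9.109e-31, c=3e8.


Compton wavelength: h/(m_e*c) = 2.4247e-12 m
d_lambda = 2.4247e-12 * (1 - cos(73.8 deg))
= 2.4247e-12 * 0.721009
= 1.7482e-12 m = 0.001748 nm
lambda' = 0.0665 + 0.001748
= 0.068248 nm

0.068248


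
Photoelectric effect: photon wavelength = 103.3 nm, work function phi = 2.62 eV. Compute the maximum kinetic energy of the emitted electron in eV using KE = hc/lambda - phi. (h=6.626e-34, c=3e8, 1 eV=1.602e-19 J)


E_photon = hc / lambda
= (6.626e-34)(3e8) / (103.3e-9)
= 1.9243e-18 J
= 12.0118 eV
KE = E_photon - phi
= 12.0118 - 2.62
= 9.3918 eV

9.3918


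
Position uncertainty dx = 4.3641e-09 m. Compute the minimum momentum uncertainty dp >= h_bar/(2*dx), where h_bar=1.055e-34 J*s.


dp = h_bar / (2 * dx)
= 1.055e-34 / (2 * 4.3641e-09)
= 1.055e-34 / 8.7282e-09
= 1.2087e-26 kg*m/s

1.2087e-26


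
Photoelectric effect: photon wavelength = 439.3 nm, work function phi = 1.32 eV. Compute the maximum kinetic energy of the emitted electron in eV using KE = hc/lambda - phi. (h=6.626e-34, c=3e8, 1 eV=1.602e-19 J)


E_photon = hc / lambda
= (6.626e-34)(3e8) / (439.3e-9)
= 4.5249e-19 J
= 2.8245 eV
KE = E_photon - phi
= 2.8245 - 1.32
= 1.5045 eV

1.5045


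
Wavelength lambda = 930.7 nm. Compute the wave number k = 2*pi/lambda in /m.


k = 2 * pi / lambda
= 6.2832 / (930.7e-9)
= 6.2832 / 9.3070e-07
= 6.7510e+06 /m

6.7510e+06


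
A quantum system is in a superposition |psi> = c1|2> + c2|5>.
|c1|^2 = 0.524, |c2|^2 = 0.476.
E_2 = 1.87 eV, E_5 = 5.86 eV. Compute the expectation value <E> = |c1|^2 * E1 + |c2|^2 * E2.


<E> = |c1|^2 * E1 + |c2|^2 * E2
= 0.524 * 1.87 + 0.476 * 5.86
= 0.9799 + 2.7894
= 3.7692 eV

3.7692


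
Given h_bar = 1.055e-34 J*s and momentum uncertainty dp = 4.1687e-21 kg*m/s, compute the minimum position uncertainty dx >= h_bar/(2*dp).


dx = h_bar / (2 * dp)
= 1.055e-34 / (2 * 4.1687e-21)
= 1.055e-34 / 8.3374e-21
= 1.2654e-14 m

1.2654e-14


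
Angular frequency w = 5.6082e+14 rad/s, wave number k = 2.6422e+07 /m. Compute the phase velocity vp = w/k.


vp = w / k
= 5.6082e+14 / 2.6422e+07
= 2.1225e+07 m/s

2.1225e+07


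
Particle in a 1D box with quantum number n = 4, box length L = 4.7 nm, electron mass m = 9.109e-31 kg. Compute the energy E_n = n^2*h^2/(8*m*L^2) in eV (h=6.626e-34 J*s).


E = n^2 * h^2 / (8 * m * L^2)
= 4^2 * (6.626e-34)^2 / (8 * 9.109e-31 * (4.7e-9)^2)
= 16 * 4.3904e-67 / (8 * 9.109e-31 * 2.2090e-17)
= 4.3638e-20 J
= 0.2724 eV

0.2724


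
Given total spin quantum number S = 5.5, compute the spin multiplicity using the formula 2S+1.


Spin multiplicity = 2S + 1
= 2 * 5.5 + 1
= 11.0 + 1
= 12

12


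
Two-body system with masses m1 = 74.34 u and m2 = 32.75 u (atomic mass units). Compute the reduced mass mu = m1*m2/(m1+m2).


mu = m1 * m2 / (m1 + m2)
= 74.34 * 32.75 / (74.34 + 32.75)
= 2434.635 / 107.09
= 22.7345 u

22.7345


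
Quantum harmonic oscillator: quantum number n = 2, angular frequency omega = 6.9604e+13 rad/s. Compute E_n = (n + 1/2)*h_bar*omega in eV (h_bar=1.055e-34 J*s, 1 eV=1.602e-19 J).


E = (n + 1/2) * h_bar * omega
= (2 + 0.5) * 1.055e-34 * 6.9604e+13
= 2.5 * 7.3432e-21
= 1.8358e-20 J
= 0.1146 eV

0.1146


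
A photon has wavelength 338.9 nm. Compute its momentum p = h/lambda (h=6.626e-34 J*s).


p = h / lambda
= 6.626e-34 / (338.9e-9)
= 6.626e-34 / 3.3890e-07
= 1.9551e-27 kg*m/s

1.9551e-27


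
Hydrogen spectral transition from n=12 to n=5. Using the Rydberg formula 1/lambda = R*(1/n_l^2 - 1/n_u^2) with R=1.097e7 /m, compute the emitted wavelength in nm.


1/lambda = R * (1/n_l^2 - 1/n_u^2)
= 1.097e7 * (1/5^2 - 1/12^2)
= 1.097e7 * (0.04 - 0.006944)
= 1.097e7 * 0.033056
= 3.6262e+05 /m
lambda = 1 / 3.6262e+05 = 2757.712 nm

2757.712


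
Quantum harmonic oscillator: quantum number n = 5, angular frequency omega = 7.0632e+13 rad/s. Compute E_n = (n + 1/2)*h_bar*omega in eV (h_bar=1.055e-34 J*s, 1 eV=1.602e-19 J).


E = (n + 1/2) * h_bar * omega
= (5 + 0.5) * 1.055e-34 * 7.0632e+13
= 5.5 * 7.4517e-21
= 4.0984e-20 J
= 0.2558 eV

0.2558


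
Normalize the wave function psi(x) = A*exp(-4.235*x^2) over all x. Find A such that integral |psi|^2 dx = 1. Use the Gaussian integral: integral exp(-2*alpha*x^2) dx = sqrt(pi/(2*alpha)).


integral |psi|^2 dx = A^2 * sqrt(pi/(2*alpha)) = 1
A^2 = sqrt(2*alpha/pi)
= sqrt(2 * 4.235 / pi)
= 1.641976
A = sqrt(1.641976)
= 1.2814

1.2814


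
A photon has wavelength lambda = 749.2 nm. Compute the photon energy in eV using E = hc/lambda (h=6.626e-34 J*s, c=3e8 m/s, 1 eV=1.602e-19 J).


E = hc / lambda
= (6.626e-34)(3e8) / (749.2e-9)
= 1.9878e-25 / 7.4920e-07
= 2.6532e-19 J
Converting to eV: 2.6532e-19 / 1.602e-19
= 1.6562 eV

1.6562


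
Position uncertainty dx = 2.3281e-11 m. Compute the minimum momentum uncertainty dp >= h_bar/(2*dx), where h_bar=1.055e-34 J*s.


dp = h_bar / (2 * dx)
= 1.055e-34 / (2 * 2.3281e-11)
= 1.055e-34 / 4.6562e-11
= 2.2658e-24 kg*m/s

2.2658e-24


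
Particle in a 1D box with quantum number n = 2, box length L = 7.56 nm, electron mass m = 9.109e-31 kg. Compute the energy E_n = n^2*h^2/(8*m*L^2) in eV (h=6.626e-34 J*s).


E = n^2 * h^2 / (8 * m * L^2)
= 2^2 * (6.626e-34)^2 / (8 * 9.109e-31 * (7.56e-9)^2)
= 4 * 4.3904e-67 / (8 * 9.109e-31 * 5.7154e-17)
= 4.2166e-21 J
= 0.0263 eV

0.0263


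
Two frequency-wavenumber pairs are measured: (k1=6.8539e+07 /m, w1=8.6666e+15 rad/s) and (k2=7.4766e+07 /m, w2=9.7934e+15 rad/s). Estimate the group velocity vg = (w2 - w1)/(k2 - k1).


vg = (w2 - w1) / (k2 - k1)
= (9.7934e+15 - 8.6666e+15) / (7.4766e+07 - 6.8539e+07)
= 1.1268e+15 / 6.2270e+06
= 1.8095e+08 m/s

1.8095e+08
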